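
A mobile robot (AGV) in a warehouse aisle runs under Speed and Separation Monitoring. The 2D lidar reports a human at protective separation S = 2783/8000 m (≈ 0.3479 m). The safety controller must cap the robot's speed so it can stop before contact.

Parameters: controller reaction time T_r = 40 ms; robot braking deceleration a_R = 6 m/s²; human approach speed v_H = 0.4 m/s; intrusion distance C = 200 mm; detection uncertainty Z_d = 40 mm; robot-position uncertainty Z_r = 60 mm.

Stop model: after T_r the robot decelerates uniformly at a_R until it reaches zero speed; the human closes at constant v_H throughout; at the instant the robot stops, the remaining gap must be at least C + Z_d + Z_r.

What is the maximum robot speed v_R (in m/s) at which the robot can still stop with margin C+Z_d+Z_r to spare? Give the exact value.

collect terms ⇒ (1/12)·v_R² + (8/75)·v_R + (-51/1600) = 0
  disc = (8/75)² − 4·(1/12)·(-51/1600) = 7921/360000 ; √disc = 89/600
  v_R = (−(8/75) + 89/600) / (2·(1/12)) = 1/4 m/s
check:
stop time T_s = (1/4)/6 = 0.0417 s
reaction-phase robot travel = 0.2500·0.0400 = 0.0100 m
braking distance = 0.2500²/(2·6.0000) = 0.0052 m
person approaches 0.4000·(0.0400+0.0417) = 0.0327 m
C+Z_d+Z_r = 0.2000+0.0400+0.0600 = 0.3000 m
sum ≈ 0.0100+0.0052+0.0327+0.3000 ≈ 0.3479 m = S ✓

v_R_max = 1/4 m/s = 0.2500 m/s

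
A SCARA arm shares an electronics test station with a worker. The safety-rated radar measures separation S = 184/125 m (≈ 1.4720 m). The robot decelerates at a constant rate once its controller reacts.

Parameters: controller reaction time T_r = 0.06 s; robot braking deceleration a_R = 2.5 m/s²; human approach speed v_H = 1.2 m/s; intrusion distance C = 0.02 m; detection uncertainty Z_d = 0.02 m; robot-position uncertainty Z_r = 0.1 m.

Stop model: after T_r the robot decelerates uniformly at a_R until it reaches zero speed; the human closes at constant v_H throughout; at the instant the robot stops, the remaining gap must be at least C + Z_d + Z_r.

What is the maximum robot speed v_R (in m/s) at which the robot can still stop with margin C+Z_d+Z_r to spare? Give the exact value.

at the boundary: (1/5)·v² + (27/50)·v + (-63/50) = 0
  disc = (27/50)² − 4·(1/5)·(-63/50) = 3249/2500 ; √disc = 57/50
  v_R = (−(27/50) + 57/50) / (2·(1/5)) = 3/2 m/s
check:
T_s = v_R/a_R = (3/2)/(5/2) = 0.6000 s
reaction-phase robot travel = 1.5000·0.0600 = 0.0900 m
robot under decel: 1.5000²/(2·2.5000) = 0.4500 m
human closes 1.2000·0.6600 = 0.7920 m
margins: 0.0200+0.0200+0.1000 = 0.1400 m
sum ≈ 0.0900+0.4500+0.7920+0.1400 ≈ 1.4720 m = S ✓

v_R_max = 3/2 m/s = 1.5000 m/s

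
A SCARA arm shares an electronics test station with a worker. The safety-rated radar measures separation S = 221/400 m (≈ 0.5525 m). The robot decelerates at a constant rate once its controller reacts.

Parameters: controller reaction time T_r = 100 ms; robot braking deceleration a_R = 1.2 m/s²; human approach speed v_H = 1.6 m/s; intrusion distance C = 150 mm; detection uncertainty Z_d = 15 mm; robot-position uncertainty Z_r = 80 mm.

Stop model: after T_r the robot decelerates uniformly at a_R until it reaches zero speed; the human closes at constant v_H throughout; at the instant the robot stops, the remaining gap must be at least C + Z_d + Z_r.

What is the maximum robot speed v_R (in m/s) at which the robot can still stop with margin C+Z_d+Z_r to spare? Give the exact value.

quadratic (5/12)·v² + (43/30)·v + (-59/400) = 0
  disc = (43/30)² − 4·(5/12)·(-59/400) = 8281/3600 ; √disc = 91/60
  v_R = (−(43/30) + 91/60) / (2·(5/12)) = 1/10 m/s
check:
braking lasts T_s = (1/10)/(6/5) = 0.0833 s
robot in T_r: 0.1000·0.1000 = 0.0100 m
robot under decel: 0.1000²/(2·1.2000) = 0.0042 m
person approaches 1.6000·(0.1000+0.0833) = 0.2933 m
C+Z_d+Z_r = 0.1500+0.0150+0.0800 = 0.2450 m
sum ≈ 0.0100+0.0042+0.2933+0.2450 ≈ 0.5525 m = S ✓

v_R_max = 1/10 m/s = 0.1000 m/s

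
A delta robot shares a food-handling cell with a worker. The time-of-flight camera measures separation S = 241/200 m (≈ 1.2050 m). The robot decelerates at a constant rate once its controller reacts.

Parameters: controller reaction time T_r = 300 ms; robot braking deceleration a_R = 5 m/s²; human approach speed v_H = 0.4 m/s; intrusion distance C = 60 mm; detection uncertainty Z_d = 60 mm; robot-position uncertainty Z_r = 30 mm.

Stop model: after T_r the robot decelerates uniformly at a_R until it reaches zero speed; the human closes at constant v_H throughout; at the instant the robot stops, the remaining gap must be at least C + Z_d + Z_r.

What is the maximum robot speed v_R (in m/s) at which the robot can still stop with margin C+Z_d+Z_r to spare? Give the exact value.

v_R_max = 17/10 m/s = 1.7000 m/s

at the boundary: (1/10)·v² + (19/50)·v + (-187/200) = 0
  disc = (19/50)² − 4·(1/10)·(-187/200) = 324/625 ; √disc = 18/25
  v_R = (−(19/50) + 18/25) / (2·(1/10)) = 17/10 m/s
check:
T_s = v_R/a_R = (17/10)/5 = 0.3400 s
robot covers v_R·T_r = 1.7000·0.3000 = 0.5100 m before braking
robot covers 1.7000·0.3400 − ½·5.0000·0.3400² = 0.2890 m while stopping
person approaches 0.4000·(0.3000+0.3400) = 0.2560 m
residual clearance needed = 0.0600+0.0600+0.0300 = 0.1500 m
sum ≈ 0.5100+0.2890+0.2560+0.1500 ≈ 1.2050 m = S ✓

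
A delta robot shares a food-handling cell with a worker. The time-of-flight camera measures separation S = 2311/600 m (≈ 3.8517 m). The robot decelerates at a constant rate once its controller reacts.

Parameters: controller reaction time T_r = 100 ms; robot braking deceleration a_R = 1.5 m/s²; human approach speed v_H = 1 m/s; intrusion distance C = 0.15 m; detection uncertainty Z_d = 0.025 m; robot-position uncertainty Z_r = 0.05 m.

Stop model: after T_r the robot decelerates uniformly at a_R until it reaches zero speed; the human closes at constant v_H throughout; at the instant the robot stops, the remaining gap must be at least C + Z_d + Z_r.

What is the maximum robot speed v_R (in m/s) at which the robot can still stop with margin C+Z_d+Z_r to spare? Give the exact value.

v_R_max = 23/10 m/s = 2.3000 m/s

at the boundary: (1/3)·v² + (23/30)·v + (-529/150) = 0
  disc = (23/30)² − 4·(1/3)·(-529/150) = 529/100 ; √disc = 23/10
  v_R = (−(23/30) + 23/10) / (2·(1/3)) = 23/10 m/s
check:
stop time T_s = (23/10)/(3/2) = 1.5333 s
reaction-phase robot travel = 2.3000·0.1000 = 0.2300 m
braking distance = 2.3000²/(2·1.5000) = 1.7633 m
human closes 1.0000·1.6333 = 1.6333 m
residual clearance needed = 0.1500+0.0250+0.0500 = 0.2250 m
sum ≈ 0.2300+1.7633+1.6333+0.2250 ≈ 3.8517 m = S ✓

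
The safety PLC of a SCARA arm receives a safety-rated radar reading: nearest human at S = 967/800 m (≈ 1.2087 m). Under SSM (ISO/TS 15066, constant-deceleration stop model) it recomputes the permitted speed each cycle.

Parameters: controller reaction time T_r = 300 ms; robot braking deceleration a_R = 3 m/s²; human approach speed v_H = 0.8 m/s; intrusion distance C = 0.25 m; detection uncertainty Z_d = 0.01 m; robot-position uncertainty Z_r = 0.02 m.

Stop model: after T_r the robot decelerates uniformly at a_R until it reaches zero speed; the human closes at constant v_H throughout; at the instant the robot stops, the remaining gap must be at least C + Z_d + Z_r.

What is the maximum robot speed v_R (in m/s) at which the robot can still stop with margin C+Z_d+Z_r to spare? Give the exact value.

v_R_max = 19/20 m/s = 0.9500 m/s

collect terms ⇒ (1/6)·v_R² + (17/30)·v_R + (-551/800) = 0
  disc = (17/30)² − 4·(1/6)·(-551/800) = 2809/3600 ; √disc = 53/60
  v_R = (−(17/30) + 53/60) / (2·(1/6)) = 19/20 m/s
check:
braking lasts T_s = (19/20)/3 = 0.3167 s
reaction-phase robot travel = 0.9500·0.3000 = 0.2850 m
robot covers 0.9500·0.3167 − ½·3.0000·0.3167² = 0.1504 m while stopping
human over T_r+T_s: 0.8000·(0.3000+0.3167) = 0.4933 m
margins: 0.2500+0.0100+0.0200 = 0.2800 m
sum ≈ 0.2850+0.1504+0.4933+0.2800 ≈ 1.2087 m = S ✓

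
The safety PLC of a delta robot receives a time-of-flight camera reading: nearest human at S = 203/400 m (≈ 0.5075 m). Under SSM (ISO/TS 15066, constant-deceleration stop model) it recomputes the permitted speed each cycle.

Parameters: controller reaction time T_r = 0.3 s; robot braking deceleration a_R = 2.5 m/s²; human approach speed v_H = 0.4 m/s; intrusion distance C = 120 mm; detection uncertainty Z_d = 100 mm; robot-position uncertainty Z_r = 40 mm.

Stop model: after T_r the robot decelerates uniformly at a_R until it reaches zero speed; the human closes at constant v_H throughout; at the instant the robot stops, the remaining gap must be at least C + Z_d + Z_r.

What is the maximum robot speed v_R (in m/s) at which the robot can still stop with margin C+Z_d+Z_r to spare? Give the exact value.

quadratic (1/5)·v² + (23/50)·v + (-51/400) = 0
  disc = (23/50)² − 4·(1/5)·(-51/400) = 196/625 ; √disc = 14/25
  v_R = (−(23/50) + 14/25) / (2·(1/5)) = 1/4 m/s
check:
stop time T_s = (1/4)/(5/2) = 0.1000 s
robot covers v_R·T_r = 0.2500·0.3000 = 0.0750 m before braking
robot under decel: 0.2500²/(2·2.5000) = 0.0125 m
human over T_r+T_s: 0.4000·(0.3000+0.1000) = 0.1600 m
residual clearance needed = 0.1200+0.1000+0.0400 = 0.2600 m
sum ≈ 0.0750+0.0125+0.1600+0.2600 ≈ 0.5075 m = S ✓

v_R_max = 1/4 m/s = 0.2500 m/s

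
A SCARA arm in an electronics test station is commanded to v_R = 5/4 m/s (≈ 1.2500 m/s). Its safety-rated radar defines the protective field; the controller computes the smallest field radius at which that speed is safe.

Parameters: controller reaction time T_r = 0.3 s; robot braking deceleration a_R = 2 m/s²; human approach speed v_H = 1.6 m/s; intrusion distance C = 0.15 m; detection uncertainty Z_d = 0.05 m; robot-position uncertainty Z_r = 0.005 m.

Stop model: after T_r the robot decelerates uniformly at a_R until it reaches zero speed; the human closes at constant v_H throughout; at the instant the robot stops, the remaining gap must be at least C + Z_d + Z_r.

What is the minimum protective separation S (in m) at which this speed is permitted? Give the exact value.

S_min = 3921/1600 m = 2.4506 m

braking lasts T_s = (5/4)/2 = 0.6250 s
reaction-phase robot travel = 1.2500·0.3000 = 0.3750 m
robot under decel: 1.2500²/(2·2.0000) = 0.3906 m
human closes 1.6000·0.9250 = 1.4800 m
margins: 0.1500+0.0500+0.0050 = 0.2050 m
S_min ≈ 0.3750+0.3906+1.4800+0.2050  ⇒  S_min = 3921/1600 m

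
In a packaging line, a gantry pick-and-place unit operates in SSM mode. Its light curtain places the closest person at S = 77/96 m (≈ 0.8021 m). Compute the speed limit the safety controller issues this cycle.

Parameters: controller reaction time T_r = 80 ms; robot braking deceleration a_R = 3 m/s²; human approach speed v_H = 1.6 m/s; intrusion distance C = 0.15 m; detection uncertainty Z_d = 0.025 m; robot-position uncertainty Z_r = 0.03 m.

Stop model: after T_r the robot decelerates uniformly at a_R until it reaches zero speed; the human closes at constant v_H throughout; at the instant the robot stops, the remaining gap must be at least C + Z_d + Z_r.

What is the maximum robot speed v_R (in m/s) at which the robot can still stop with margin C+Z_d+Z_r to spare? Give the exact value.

v_R_max = 13/20 m/s = 0.6500 m/s

at the boundary: (1/6)·v² + (46/75)·v + (-5629/12000) = 0
  disc = (46/75)² − 4·(1/6)·(-5629/12000) = 6889/10000 ; √disc = 83/100
  v_R = (−(46/75) + 83/100) / (2·(1/6)) = 13/20 m/s
check:
stop time T_s = (13/20)/3 = 0.2167 s
robot in T_r: 0.6500·0.0800 = 0.0520 m
robot covers 0.6500·0.2167 − ½·3.0000·0.2167² = 0.0704 m while stopping
human closes 1.6000·0.2967 = 0.4747 m
C+Z_d+Z_r = 0.1500+0.0250+0.0300 = 0.2050 m
sum ≈ 0.0520+0.0704+0.4747+0.2050 ≈ 0.8021 m = S ✓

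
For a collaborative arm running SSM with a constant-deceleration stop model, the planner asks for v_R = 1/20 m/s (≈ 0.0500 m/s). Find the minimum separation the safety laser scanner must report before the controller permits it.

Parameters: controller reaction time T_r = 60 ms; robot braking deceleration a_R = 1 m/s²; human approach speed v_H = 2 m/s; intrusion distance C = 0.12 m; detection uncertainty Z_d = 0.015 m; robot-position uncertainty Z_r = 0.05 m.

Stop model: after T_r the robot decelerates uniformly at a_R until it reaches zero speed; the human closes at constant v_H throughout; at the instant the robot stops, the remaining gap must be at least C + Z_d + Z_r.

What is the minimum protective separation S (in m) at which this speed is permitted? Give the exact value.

T_s = v_R/a_R = (1/20)/1 = 0.0500 s
reaction-phase robot travel = 0.0500·0.0600 = 0.0030 m
robot under decel: 0.0500²/(2·1.0000) = 0.0013 m
human closes 2.0000·0.1100 = 0.2200 m
residual clearance needed = 0.1200+0.0150+0.0500 = 0.1850 m
S_min ≈ 0.0030+0.0013+0.2200+0.1850  ⇒  S_min = 1637/4000 m

S_min = 1637/4000 m = 0.4093 m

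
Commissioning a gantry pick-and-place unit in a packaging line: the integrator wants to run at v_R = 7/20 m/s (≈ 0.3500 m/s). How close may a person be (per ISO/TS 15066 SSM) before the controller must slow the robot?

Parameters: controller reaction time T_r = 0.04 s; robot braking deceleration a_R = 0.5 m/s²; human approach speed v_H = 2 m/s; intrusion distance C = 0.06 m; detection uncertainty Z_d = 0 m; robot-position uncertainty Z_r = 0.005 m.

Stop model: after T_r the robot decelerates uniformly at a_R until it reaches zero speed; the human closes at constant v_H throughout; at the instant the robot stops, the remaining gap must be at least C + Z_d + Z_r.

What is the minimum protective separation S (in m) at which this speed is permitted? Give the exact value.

T_s = v_R/a_R = (7/20)/(1/2) = 0.7000 s
robot in T_r: 0.3500·0.0400 = 0.0140 m
robot covers 0.3500·0.7000 − ½·0.5000·0.7000² = 0.1225 m while stopping
person approaches 2.0000·(0.0400+0.7000) = 1.4800 m
residual clearance needed = 0.0600+0.0000+0.0050 = 0.0650 m
S_min ≈ 0.0140+0.1225+1.4800+0.0650  ⇒  S_min = 3363/2000 m

S_min = 3363/2000 m = 1.6815 m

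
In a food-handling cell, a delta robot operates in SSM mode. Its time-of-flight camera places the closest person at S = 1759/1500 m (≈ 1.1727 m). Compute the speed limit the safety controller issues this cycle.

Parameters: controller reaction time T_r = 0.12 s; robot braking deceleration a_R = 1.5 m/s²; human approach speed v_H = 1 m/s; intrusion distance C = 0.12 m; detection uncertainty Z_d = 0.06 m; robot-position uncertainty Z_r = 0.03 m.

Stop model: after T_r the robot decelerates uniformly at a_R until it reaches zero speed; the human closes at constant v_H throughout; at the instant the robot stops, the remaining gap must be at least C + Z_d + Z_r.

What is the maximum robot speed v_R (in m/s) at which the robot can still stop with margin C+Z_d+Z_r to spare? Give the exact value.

v_R_max = 4/5 m/s = 0.8000 m/s

at the boundary: (1/3)·v² + (59/75)·v + (-316/375) = 0
  disc = (59/75)² − 4·(1/3)·(-316/375) = 1089/625 ; √disc = 33/25
  v_R = (−(59/75) + 33/25) / (2·(1/3)) = 4/5 m/s
check:
stop time T_s = (4/5)/(3/2) = 0.5333 s
reaction-phase robot travel = 0.8000·0.1200 = 0.0960 m
robot covers 0.8000·0.5333 − ½·1.5000·0.5333² = 0.2133 m while stopping
human closes 1.0000·0.6533 = 0.6533 m
residual clearance needed = 0.1200+0.0600+0.0300 = 0.2100 m
sum ≈ 0.0960+0.2133+0.6533+0.2100 ≈ 1.1727 m = S ✓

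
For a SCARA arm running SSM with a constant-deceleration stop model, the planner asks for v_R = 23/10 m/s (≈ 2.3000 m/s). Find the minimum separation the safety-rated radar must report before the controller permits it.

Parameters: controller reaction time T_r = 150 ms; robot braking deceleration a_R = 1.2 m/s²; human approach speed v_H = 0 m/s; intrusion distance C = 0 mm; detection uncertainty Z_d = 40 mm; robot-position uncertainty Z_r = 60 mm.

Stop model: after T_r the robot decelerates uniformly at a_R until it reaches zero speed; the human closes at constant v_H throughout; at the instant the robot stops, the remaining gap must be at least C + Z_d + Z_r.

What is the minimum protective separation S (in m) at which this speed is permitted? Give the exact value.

S_min = 3179/1200 m = 2.6492 m

braking lasts T_s = (23/10)/(6/5) = 1.9167 s
reaction-phase robot travel = 2.3000·0.1500 = 0.3450 m
braking distance = 2.3000²/(2·1.2000) = 2.2042 m
person approaches 0.0000·(0.1500+1.9167) = 0.0000 m
margins: 0.0000+0.0400+0.0600 = 0.1000 m
S_min ≈ 0.3450+2.2042+0.0000+0.1000  ⇒  S_min = 3179/1200 m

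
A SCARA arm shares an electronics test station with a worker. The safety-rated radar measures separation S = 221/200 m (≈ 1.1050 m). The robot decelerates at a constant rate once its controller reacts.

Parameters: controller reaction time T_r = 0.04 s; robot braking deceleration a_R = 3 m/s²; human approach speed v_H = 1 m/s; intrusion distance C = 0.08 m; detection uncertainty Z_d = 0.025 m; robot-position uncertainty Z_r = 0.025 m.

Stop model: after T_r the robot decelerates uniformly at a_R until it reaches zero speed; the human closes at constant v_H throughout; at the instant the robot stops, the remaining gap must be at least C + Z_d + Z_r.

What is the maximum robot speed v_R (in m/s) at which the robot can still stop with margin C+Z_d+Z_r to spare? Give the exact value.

v_R_max = 3/2 m/s = 1.5000 m/s

at the boundary: (1/6)·v² + (28/75)·v + (-187/200) = 0
  disc = (28/75)² − 4·(1/6)·(-187/200) = 17161/22500 ; √disc = 131/150
  v_R = (−(28/75) + 131/150) / (2·(1/6)) = 3/2 m/s
check:
T_s = v_R/a_R = (3/2)/3 = 0.5000 s
robot in T_r: 1.5000·0.0400 = 0.0600 m
robot under decel: 1.5000²/(2·3.0000) = 0.3750 m
human over T_r+T_s: 1.0000·(0.0400+0.5000) = 0.5400 m
margins: 0.0800+0.0250+0.0250 = 0.1300 m
sum ≈ 0.0600+0.3750+0.5400+0.1300 ≈ 1.1050 m = S ✓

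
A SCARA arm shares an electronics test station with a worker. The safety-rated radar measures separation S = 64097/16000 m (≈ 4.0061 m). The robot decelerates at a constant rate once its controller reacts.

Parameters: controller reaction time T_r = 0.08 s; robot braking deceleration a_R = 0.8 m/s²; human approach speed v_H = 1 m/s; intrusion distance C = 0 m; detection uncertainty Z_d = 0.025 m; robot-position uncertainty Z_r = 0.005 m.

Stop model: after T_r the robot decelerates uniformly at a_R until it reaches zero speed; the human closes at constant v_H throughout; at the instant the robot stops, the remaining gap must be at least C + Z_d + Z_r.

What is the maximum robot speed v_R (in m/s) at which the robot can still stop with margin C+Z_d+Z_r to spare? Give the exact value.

v_R_max = 33/20 m/s = 1.6500 m/s

at the boundary: (5/8)·v² + (133/100)·v + (-62337/16000) = 0
  disc = (133/100)² − 4·(5/8)·(-62337/16000) = 1841449/160000 ; √disc = 1357/400
  v_R = (−(133/100) + 1357/400) / (2·(5/8)) = 33/20 m/s
check:
stop time T_s = (33/20)/(4/5) = 2.0625 s
robot in T_r: 1.6500·0.0800 = 0.1320 m
braking distance = 1.6500²/(2·0.8000) = 1.7016 m
person approaches 1.0000·(0.0800+2.0625) = 2.1425 m
C+Z_d+Z_r = 0.0000+0.0250+0.0050 = 0.0300 m
sum ≈ 0.1320+1.7016+2.1425+0.0300 ≈ 4.0061 m = S ✓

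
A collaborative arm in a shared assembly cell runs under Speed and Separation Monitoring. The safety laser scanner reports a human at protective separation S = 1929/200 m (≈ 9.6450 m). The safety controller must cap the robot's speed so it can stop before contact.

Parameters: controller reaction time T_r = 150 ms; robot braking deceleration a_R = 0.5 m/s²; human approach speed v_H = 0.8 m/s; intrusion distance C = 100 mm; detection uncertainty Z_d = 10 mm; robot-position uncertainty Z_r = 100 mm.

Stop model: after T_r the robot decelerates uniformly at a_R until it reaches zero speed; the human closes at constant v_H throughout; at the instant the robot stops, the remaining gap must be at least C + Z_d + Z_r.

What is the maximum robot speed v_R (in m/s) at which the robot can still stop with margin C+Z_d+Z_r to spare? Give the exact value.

quadratic (1)·v² + (7/4)·v + (-1863/200) = 0
  disc = (7/4)² − 4·(1)·(-1863/200) = 16129/400 ; √disc = 127/20
  v_R = (−(7/4) + 127/20) / (2·(1)) = 23/10 m/s
check:
stop time T_s = (23/10)/(1/2) = 4.6000 s
robot in T_r: 2.3000·0.1500 = 0.3450 m
robot under decel: 2.3000²/(2·0.5000) = 5.2900 m
person approaches 0.8000·(0.1500+4.6000) = 3.8000 m
margins: 0.1000+0.0100+0.1000 = 0.2100 m
sum ≈ 0.3450+5.2900+3.8000+0.2100 ≈ 9.6450 m = S ✓

v_R_max = 23/10 m/s = 2.3000 m/s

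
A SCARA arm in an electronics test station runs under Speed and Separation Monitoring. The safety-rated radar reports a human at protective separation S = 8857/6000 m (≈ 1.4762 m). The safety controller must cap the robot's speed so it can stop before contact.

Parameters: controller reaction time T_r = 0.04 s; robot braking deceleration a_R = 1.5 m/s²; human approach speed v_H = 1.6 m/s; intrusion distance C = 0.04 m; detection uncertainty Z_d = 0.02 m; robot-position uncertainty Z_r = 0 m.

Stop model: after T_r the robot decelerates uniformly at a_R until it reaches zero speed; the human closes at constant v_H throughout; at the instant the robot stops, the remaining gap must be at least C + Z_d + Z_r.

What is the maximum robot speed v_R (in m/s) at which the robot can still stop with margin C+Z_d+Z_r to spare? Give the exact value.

v_R_max = 19/20 m/s = 0.9500 m/s

at the boundary: (1/3)·v² + (83/75)·v + (-8113/6000) = 0
  disc = (83/75)² − 4·(1/3)·(-8113/6000) = 7569/2500 ; √disc = 87/50
  v_R = (−(83/75) + 87/50) / (2·(1/3)) = 19/20 m/s
check:
braking lasts T_s = (19/20)/(3/2) = 0.6333 s
robot in T_r: 0.9500·0.0400 = 0.0380 m
braking distance = 0.9500²/(2·1.5000) = 0.3008 m
human closes 1.6000·0.6733 = 1.0773 m
C+Z_d+Z_r = 0.0400+0.0200+0.0000 = 0.0600 m
sum ≈ 0.0380+0.3008+1.0773+0.0600 ≈ 1.4762 m = S ✓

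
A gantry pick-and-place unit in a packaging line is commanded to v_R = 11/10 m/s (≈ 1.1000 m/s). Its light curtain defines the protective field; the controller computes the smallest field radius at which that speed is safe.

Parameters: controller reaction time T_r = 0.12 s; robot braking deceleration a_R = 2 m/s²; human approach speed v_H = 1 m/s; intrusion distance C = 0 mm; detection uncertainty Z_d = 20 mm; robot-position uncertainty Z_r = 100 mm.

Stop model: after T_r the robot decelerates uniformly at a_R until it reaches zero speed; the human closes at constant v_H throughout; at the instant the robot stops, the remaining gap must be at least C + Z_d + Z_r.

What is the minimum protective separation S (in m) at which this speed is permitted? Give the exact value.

S_min = 2449/2000 m = 1.2245 m

stop time T_s = (11/10)/2 = 0.5500 s
robot covers v_R·T_r = 1.1000·0.1200 = 0.1320 m before braking
braking distance = 1.1000²/(2·2.0000) = 0.3025 m
human closes 1.0000·0.6700 = 0.6700 m
margins: 0.0000+0.0200+0.1000 = 0.1200 m
S_min ≈ 0.1320+0.3025+0.6700+0.1200  ⇒  S_min = 2449/2000 m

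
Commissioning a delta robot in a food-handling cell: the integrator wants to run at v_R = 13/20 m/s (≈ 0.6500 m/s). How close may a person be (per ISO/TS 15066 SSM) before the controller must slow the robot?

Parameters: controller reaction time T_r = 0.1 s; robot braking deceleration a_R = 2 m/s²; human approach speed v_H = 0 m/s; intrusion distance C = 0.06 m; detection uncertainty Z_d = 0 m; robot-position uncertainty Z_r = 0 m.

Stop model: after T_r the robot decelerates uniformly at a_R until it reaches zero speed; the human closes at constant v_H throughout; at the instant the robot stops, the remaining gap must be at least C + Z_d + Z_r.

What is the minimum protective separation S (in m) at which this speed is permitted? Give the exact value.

braking lasts T_s = (13/20)/2 = 0.3250 s
robot in T_r: 0.6500·0.1000 = 0.0650 m
robot covers 0.6500·0.3250 − ½·2.0000·0.3250² = 0.1056 m while stopping
human closes 0.0000·0.4250 = 0.0000 m
margins: 0.0600+0.0000+0.0000 = 0.0600 m
S_min ≈ 0.0650+0.1056+0.0000+0.0600  ⇒  S_min = 369/1600 m

S_min = 369/1600 m = 0.2306 m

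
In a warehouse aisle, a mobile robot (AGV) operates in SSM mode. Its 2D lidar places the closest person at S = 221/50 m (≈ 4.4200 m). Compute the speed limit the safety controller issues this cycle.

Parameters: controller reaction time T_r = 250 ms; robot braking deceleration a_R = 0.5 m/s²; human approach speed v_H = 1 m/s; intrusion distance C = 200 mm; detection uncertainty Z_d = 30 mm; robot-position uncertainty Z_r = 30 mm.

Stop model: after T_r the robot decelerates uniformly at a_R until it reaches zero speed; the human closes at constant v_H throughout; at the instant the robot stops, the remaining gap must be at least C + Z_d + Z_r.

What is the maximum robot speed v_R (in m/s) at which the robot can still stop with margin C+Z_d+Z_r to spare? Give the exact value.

v_R_max = 23/20 m/s = 1.1500 m/s

at the boundary: (1)·v² + (9/4)·v + (-391/100) = 0
  disc = (9/4)² − 4·(1)·(-391/100) = 8281/400 ; √disc = 91/20
  v_R = (−(9/4) + 91/20) / (2·(1)) = 23/20 m/s
check:
stop time T_s = (23/20)/(1/2) = 2.3000 s
reaction-phase robot travel = 1.1500·0.2500 = 0.2875 m
robot under decel: 1.1500²/(2·0.5000) = 1.3225 m
person approaches 1.0000·(0.2500+2.3000) = 2.5500 m
C+Z_d+Z_r = 0.2000+0.0300+0.0300 = 0.2600 m
sum ≈ 0.2875+1.3225+2.5500+0.2600 ≈ 4.4200 m = S ✓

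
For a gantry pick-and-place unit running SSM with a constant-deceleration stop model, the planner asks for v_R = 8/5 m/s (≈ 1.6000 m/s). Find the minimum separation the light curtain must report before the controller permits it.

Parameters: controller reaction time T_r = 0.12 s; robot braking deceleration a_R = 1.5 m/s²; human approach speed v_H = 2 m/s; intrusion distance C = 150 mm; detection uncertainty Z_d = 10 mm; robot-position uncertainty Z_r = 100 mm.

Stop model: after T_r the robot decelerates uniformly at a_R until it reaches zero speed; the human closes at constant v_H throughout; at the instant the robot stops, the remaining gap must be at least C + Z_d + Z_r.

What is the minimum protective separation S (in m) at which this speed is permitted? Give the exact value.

S_min = 2759/750 m = 3.6787 m

stop time T_s = (8/5)/(3/2) = 1.0667 s
reaction-phase robot travel = 1.6000·0.1200 = 0.1920 m
robot covers 1.6000·1.0667 − ½·1.5000·1.0667² = 0.8533 m while stopping
human closes 2.0000·1.1867 = 2.3733 m
residual clearance needed = 0.1500+0.0100+0.1000 = 0.2600 m
S_min ≈ 0.1920+0.8533+2.3733+0.2600  ⇒  S_min = 2759/750 m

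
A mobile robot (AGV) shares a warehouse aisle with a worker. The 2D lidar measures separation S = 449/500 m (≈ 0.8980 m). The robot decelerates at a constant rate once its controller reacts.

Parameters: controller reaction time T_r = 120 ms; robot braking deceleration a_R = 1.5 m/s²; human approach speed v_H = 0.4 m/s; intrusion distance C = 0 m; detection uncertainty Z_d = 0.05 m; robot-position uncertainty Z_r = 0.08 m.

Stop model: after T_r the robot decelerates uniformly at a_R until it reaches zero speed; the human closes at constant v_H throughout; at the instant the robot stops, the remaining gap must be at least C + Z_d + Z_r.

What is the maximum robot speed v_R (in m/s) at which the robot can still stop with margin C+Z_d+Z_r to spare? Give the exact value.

v_R_max = 1 m/s = 1.0000 m/s

quadratic (1/3)·v² + (29/75)·v + (-18/25) = 0
  disc = (29/75)² − 4·(1/3)·(-18/25) = 6241/5625 ; √disc = 79/75
  v_R = (−(29/75) + 79/75) / (2·(1/3)) = 1 m/s
check:
stop time T_s = 1/(3/2) = 0.6667 s
robot covers v_R·T_r = 1.0000·0.1200 = 0.1200 m before braking
robot covers 1.0000·0.6667 − ½·1.5000·0.6667² = 0.3333 m while stopping
human over T_r+T_s: 0.4000·(0.1200+0.6667) = 0.3147 m
margins: 0.0000+0.0500+0.0800 = 0.1300 m
sum ≈ 0.1200+0.3333+0.3147+0.1300 ≈ 0.8980 m = S ✓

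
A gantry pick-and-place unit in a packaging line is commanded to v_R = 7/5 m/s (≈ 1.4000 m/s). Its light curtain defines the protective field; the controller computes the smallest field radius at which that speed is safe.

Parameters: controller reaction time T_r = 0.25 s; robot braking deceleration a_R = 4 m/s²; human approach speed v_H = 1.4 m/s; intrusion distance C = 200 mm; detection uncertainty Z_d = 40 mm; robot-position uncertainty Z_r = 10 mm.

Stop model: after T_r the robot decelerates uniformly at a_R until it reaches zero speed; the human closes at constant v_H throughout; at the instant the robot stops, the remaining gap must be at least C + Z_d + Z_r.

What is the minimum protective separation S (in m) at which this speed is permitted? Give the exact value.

S_min = 337/200 m = 1.6850 m

stop time T_s = (7/5)/4 = 0.3500 s
robot covers v_R·T_r = 1.4000·0.2500 = 0.3500 m before braking
robot under decel: 1.4000²/(2·4.0000) = 0.2450 m
human over T_r+T_s: 1.4000·(0.2500+0.3500) = 0.8400 m
C+Z_d+Z_r = 0.2000+0.0400+0.0100 = 0.2500 m
S_min ≈ 0.3500+0.2450+0.8400+0.2500  ⇒  S_min = 337/200 m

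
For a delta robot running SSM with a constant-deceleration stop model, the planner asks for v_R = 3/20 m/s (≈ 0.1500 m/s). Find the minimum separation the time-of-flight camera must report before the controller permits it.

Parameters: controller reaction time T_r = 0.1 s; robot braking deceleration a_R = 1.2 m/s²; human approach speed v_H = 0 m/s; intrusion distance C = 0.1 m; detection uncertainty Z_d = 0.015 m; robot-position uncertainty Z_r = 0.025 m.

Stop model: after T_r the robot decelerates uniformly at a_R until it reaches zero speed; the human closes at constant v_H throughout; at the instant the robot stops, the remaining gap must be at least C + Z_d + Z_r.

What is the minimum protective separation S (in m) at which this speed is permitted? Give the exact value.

S_min = 263/1600 m = 0.1644 m

T_s = v_R/a_R = (3/20)/(6/5) = 0.1250 s
reaction-phase robot travel = 0.1500·0.1000 = 0.0150 m
robot under decel: 0.1500²/(2·1.2000) = 0.0094 m
human closes 0.0000·0.2250 = 0.0000 m
C+Z_d+Z_r = 0.1000+0.0150+0.0250 = 0.1400 m
S_min ≈ 0.0150+0.0094+0.0000+0.1400  ⇒  S_min = 263/1600 m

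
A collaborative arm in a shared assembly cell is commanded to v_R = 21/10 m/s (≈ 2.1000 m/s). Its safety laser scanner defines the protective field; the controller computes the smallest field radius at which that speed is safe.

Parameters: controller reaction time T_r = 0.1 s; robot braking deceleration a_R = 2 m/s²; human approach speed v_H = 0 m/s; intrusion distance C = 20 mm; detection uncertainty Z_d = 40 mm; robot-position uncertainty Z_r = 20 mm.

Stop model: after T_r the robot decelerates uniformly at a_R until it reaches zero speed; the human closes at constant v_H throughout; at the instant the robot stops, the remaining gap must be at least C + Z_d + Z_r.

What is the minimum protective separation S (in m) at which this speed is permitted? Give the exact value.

S_min = 557/400 m = 1.3925 m

braking lasts T_s = (21/10)/2 = 1.0500 s
reaction-phase robot travel = 2.1000·0.1000 = 0.2100 m
robot covers 2.1000·1.0500 − ½·2.0000·1.0500² = 1.1025 m while stopping
human over T_r+T_s: 0.0000·(0.1000+1.0500) = 0.0000 m
margins: 0.0200+0.0400+0.0200 = 0.0800 m
S_min ≈ 0.2100+1.1025+0.0000+0.0800  ⇒  S_min = 557/400 m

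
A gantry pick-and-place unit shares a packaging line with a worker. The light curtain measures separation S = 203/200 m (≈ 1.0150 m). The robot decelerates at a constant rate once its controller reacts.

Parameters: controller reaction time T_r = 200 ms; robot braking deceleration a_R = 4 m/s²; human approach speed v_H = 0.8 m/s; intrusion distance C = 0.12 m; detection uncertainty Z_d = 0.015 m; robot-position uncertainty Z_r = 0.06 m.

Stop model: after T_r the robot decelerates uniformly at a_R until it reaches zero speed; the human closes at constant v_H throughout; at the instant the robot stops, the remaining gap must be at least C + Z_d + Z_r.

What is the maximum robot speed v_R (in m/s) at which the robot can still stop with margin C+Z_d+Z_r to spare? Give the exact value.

v_R_max = 6/5 m/s = 1.2000 m/s

at the boundary: (1/8)·v² + (2/5)·v + (-33/50) = 0
  disc = (2/5)² − 4·(1/8)·(-33/50) = 49/100 ; √disc = 7/10
  v_R = (−(2/5) + 7/10) / (2·(1/8)) = 6/5 m/s
check:
T_s = v_R/a_R = (6/5)/4 = 0.3000 s
robot in T_r: 1.2000·0.2000 = 0.2400 m
robot under decel: 1.2000²/(2·4.0000) = 0.1800 m
person approaches 0.8000·(0.2000+0.3000) = 0.4000 m
margins: 0.1200+0.0150+0.0600 = 0.1950 m
sum ≈ 0.2400+0.1800+0.4000+0.1950 ≈ 1.0150 m = S ✓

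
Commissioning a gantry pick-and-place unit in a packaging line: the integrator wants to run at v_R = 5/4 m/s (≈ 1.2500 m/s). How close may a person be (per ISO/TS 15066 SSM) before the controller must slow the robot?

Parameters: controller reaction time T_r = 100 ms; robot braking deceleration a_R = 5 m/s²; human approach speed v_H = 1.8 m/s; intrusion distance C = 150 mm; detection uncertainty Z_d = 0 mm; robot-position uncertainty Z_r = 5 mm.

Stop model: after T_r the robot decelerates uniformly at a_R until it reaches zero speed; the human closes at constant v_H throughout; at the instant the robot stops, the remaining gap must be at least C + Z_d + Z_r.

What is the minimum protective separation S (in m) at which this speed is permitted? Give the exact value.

S_min = 853/800 m = 1.0662 m

T_s = v_R/a_R = (5/4)/5 = 0.2500 s
robot covers v_R·T_r = 1.2500·0.1000 = 0.1250 m before braking
robot under decel: 1.2500²/(2·5.0000) = 0.1562 m
person approaches 1.8000·(0.1000+0.2500) = 0.6300 m
margins: 0.1500+0.0000+0.0050 = 0.1550 m
S_min ≈ 0.1250+0.1562+0.6300+0.1550  ⇒  S_min = 853/800 m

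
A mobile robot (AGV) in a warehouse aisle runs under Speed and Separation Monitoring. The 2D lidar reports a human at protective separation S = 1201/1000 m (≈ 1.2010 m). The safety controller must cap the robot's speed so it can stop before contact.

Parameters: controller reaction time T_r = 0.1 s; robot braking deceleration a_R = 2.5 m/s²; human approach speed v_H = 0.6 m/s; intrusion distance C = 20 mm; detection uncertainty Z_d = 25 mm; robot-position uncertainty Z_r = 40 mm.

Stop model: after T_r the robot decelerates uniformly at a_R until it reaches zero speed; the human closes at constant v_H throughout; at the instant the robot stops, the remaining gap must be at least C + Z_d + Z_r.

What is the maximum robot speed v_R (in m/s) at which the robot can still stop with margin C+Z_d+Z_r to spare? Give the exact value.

quadratic (1/5)·v² + (17/50)·v + (-132/125) = 0
  disc = (17/50)² − 4·(1/5)·(-132/125) = 2401/2500 ; √disc = 49/50
  v_R = (−(17/50) + 49/50) / (2·(1/5)) = 8/5 m/s
check:
stop time T_s = (8/5)/(5/2) = 0.6400 s
reaction-phase robot travel = 1.6000·0.1000 = 0.1600 m
braking distance = 1.6000²/(2·2.5000) = 0.5120 m
human over T_r+T_s: 0.6000·(0.1000+0.6400) = 0.4440 m
margins: 0.0200+0.0250+0.0400 = 0.0850 m
sum ≈ 0.1600+0.5120+0.4440+0.0850 ≈ 1.2010 m = S ✓

v_R_max = 8/5 m/s = 1.6000 m/s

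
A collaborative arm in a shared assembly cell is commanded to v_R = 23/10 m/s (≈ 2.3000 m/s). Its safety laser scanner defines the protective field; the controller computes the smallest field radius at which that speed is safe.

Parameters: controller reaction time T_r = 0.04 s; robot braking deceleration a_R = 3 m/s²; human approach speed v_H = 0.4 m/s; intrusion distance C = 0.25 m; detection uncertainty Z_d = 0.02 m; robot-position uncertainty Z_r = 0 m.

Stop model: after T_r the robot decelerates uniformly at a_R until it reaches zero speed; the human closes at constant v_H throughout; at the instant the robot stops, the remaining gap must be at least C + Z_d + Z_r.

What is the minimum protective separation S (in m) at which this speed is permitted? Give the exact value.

braking lasts T_s = (23/10)/3 = 0.7667 s
reaction-phase robot travel = 2.3000·0.0400 = 0.0920 m
braking distance = 2.3000²/(2·3.0000) = 0.8817 m
human closes 0.4000·0.8067 = 0.3227 m
C+Z_d+Z_r = 0.2500+0.0200+0.0000 = 0.2700 m
S_min ≈ 0.0920+0.8817+0.3227+0.2700  ⇒  S_min = 4699/3000 m

S_min = 4699/3000 m = 1.5663 m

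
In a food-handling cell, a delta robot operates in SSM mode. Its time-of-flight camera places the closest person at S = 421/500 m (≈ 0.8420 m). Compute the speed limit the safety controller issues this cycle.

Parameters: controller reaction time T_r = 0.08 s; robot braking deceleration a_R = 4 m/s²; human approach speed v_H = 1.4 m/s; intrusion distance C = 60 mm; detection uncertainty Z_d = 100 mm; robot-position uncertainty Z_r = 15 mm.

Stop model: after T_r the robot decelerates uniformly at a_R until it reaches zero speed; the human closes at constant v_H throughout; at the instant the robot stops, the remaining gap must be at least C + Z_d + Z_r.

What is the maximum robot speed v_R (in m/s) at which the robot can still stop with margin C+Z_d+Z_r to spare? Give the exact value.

v_R_max = 1 m/s = 1.0000 m/s

collect terms ⇒ (1/8)·v_R² + (43/100)·v_R + (-111/200) = 0
  disc = (43/100)² − 4·(1/8)·(-111/200) = 289/625 ; √disc = 17/25
  v_R = (−(43/100) + 17/25) / (2·(1/8)) = 1 m/s
check:
T_s = v_R/a_R = 1/4 = 0.2500 s
reaction-phase robot travel = 1.0000·0.0800 = 0.0800 m
braking distance = 1.0000²/(2·4.0000) = 0.1250 m
human over T_r+T_s: 1.4000·(0.0800+0.2500) = 0.4620 m
C+Z_d+Z_r = 0.0600+0.1000+0.0150 = 0.1750 m
sum ≈ 0.0800+0.1250+0.4620+0.1750 ≈ 0.8420 m = S ✓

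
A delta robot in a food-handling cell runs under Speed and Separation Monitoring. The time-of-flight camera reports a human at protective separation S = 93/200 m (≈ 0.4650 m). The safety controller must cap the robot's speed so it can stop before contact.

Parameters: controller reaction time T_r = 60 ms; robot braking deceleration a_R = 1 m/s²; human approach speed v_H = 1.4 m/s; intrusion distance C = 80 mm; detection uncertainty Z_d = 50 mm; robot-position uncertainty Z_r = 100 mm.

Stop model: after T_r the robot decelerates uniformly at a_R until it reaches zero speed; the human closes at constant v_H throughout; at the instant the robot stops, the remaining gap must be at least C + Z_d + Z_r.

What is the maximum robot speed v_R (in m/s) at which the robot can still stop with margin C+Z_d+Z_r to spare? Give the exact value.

v_R_max = 1/10 m/s = 0.1000 m/s

collect terms ⇒ (1/2)·v_R² + (73/50)·v_R + (-151/1000) = 0
  disc = (73/50)² − 4·(1/2)·(-151/1000) = 1521/625 ; √disc = 39/25
  v_R = (−(73/50) + 39/25) / (2·(1/2)) = 1/10 m/s
check:
T_s = v_R/a_R = (1/10)/1 = 0.1000 s
robot in T_r: 0.1000·0.0600 = 0.0060 m
braking distance = 0.1000²/(2·1.0000) = 0.0050 m
person approaches 1.4000·(0.0600+0.1000) = 0.2240 m
residual clearance needed = 0.0800+0.0500+0.1000 = 0.2300 m
sum ≈ 0.0060+0.0050+0.2240+0.2300 ≈ 0.4650 m = S ✓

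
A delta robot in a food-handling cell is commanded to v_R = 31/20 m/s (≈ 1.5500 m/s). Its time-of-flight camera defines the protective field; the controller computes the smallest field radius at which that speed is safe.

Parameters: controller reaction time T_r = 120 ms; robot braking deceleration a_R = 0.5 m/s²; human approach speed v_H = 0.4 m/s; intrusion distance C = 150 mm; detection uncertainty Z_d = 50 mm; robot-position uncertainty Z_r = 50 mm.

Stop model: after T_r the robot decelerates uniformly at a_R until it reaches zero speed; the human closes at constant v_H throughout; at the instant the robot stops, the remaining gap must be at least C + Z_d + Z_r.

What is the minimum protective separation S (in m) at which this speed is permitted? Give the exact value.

S_min = 8253/2000 m = 4.1265 m

braking lasts T_s = (31/20)/(1/2) = 3.1000 s
robot covers v_R·T_r = 1.5500·0.1200 = 0.1860 m before braking
robot under decel: 1.5500²/(2·0.5000) = 2.4025 m
human over T_r+T_s: 0.4000·(0.1200+3.1000) = 1.2880 m
C+Z_d+Z_r = 0.1500+0.0500+0.0500 = 0.2500 m
S_min ≈ 0.1860+2.4025+1.2880+0.2500  ⇒  S_min = 8253/2000 m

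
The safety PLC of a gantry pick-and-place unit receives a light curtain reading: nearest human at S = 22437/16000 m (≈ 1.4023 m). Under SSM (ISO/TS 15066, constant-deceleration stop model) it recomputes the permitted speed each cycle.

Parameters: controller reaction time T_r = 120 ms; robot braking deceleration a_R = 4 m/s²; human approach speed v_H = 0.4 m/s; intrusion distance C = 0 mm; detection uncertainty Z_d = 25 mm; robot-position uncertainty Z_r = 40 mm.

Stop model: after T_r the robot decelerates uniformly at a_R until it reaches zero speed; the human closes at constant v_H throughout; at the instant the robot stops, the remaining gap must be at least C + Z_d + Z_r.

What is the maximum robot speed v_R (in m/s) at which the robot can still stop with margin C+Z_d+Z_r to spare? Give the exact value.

at the boundary: (1/8)·v² + (11/50)·v + (-20629/16000) = 0
  disc = (11/50)² − 4·(1/8)·(-20629/16000) = 110889/160000 ; √disc = 333/400
  v_R = (−(11/50) + 333/400) / (2·(1/8)) = 49/20 m/s
check:
T_s = v_R/a_R = (49/20)/4 = 0.6125 s
robot in T_r: 2.4500·0.1200 = 0.2940 m
robot under decel: 2.4500²/(2·4.0000) = 0.7503 m
human closes 0.4000·0.7325 = 0.2930 m
residual clearance needed = 0.0000+0.0250+0.0400 = 0.0650 m
sum ≈ 0.2940+0.7503+0.2930+0.0650 ≈ 1.4023 m = S ✓

v_R_max = 49/20 m/s = 2.4500 m/s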